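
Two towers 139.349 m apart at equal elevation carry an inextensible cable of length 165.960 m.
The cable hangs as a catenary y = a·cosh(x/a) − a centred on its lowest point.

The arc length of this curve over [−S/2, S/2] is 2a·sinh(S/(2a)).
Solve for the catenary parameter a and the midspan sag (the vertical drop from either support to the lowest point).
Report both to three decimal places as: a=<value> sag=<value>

seed: a₀ = √(S³/(24(L−S))) = √(139.349³/(24·26.611)) = 65.090794
iter 1: u=1.070420  f(a)=+1.567e+00  f'(a)=-9.153e-01  a ← 65.090794 − (+1.567e+00/-9.153e-01) = 66.802658
iter 2: u=1.042990  f(a)=+6.394e-02  f'(a)=-8.419e-01  a ← 66.802658 − (+6.394e-02/-8.419e-01) = 66.878599
iter 3: u=1.041806  f(a)=+1.165e-04  f'(a)=-8.389e-01  a ← 66.878599 − (+1.165e-04/-8.389e-01) = 66.878738
iter 4: u=1.041803  f(a)=+3.884e-10  f'(a)=-8.389e-01  a ← 66.878738 − (+3.884e-10/-8.389e-01) = 66.878738
iter 5: u=1.041803  f(a)=-2.842e-14  f'(a)=-8.389e-01  a ← 66.878738 − (-2.842e-14/-8.389e-01) = 66.878738
converged: |Δa| < 1e-12 after 5 iterations
sag = a·(cosh(S/(2a)) − 1) = 66.878738·(cosh(1.041803) − 1) = 39.697273
T_max/T_min = cosh(S/(2a)) = 1.593571

a=66.879 sag=39.697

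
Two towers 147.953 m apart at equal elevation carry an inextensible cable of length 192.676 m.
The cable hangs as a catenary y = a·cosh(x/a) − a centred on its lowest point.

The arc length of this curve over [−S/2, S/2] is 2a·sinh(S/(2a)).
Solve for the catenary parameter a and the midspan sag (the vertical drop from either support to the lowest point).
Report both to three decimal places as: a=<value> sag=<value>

a=57.266 sag=54.807

seed: a₀ = √(S³/(24(L−S))) = √(147.953³/(24·44.723)) = 54.930630
iter 1: u=1.346726  f(a)=+4.235e+00  f'(a)=-1.943e+00  a ← 54.930630 − (+4.235e+00/-1.943e+00) = 57.109868
iter 2: u=1.295337  f(a)=+2.651e-01  f'(a)=-1.707e+00  a ← 57.109868 − (+2.651e-01/-1.707e+00) = 57.265147
iter 3: u=1.291824  f(a)=+1.192e-03  f'(a)=-1.692e+00  a ← 57.265147 − (+1.192e-03/-1.692e+00) = 57.265851
iter 4: u=1.291808  f(a)=+2.433e-08  f'(a)=-1.692e+00  a ← 57.265851 − (+2.433e-08/-1.692e+00) = 57.265851
iter 5: u=1.291808  f(a)=+2.842e-14  f'(a)=-1.692e+00  a ← 57.265851 − (+2.842e-14/-1.692e+00) = 57.265851
converged: |Δa| < 1e-12 after 5 iterations
sag = a·(cosh(S/(2a)) − 1) = 57.265851·(cosh(1.291808) − 1) = 54.807285
T_max/T_min = cosh(S/(2a)) = 1.957068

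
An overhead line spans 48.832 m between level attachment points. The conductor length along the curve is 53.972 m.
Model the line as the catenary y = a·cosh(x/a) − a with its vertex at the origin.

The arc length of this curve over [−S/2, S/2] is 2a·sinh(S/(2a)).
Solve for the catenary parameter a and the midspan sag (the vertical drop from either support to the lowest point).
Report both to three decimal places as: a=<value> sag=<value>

a=31.197 sag=10.052

seed: a₀ = √(S³/(24(L−S))) = √(48.832³/(24·5.140)) = 30.723422
iter 1: u=0.794703  f(a)=+1.648e-01  f'(a)=-3.562e-01  a ← 30.723422 − (+1.648e-01/-3.562e-01) = 31.185987
iter 2: u=0.782916  f(a)=+3.795e-03  f'(a)=-3.400e-01  a ← 31.185987 − (+3.795e-03/-3.400e-01) = 31.197150
iter 3: u=0.782636  f(a)=+2.118e-06  f'(a)=-3.396e-01  a ← 31.197150 − (+2.118e-06/-3.396e-01) = 31.197156
iter 4: u=0.782635  f(a)=+6.608e-13  f'(a)=-3.396e-01  a ← 31.197156 − (+6.608e-13/-3.396e-01) = 31.197156
converged: |Δa| < 1e-12 after 4 iterations
sag = a·(cosh(S/(2a)) − 1) = 31.197156·(cosh(0.782635) − 1) = 10.052168
T_max/T_min = cosh(S/(2a)) = 1.322214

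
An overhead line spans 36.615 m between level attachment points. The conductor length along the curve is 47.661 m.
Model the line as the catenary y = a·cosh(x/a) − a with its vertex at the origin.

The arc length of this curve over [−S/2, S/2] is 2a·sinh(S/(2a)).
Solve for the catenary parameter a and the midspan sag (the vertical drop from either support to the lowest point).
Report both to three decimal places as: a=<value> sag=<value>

seed: a₀ = √(S³/(24(L−S))) = √(36.615³/(24·11.046)) = 13.607565
iter 1: u=1.345391  f(a)=+1.044e+00  f'(a)=-1.937e+00  a ← 13.607565 − (+1.044e+00/-1.937e+00) = 14.146480
iter 2: u=1.294138  f(a)=+6.522e-02  f'(a)=-1.702e+00  a ← 14.146480 − (+6.522e-02/-1.702e+00) = 14.184801
iter 3: u=1.290642  f(a)=+2.921e-04  f'(a)=-1.687e+00  a ← 14.184801 − (+2.921e-04/-1.687e+00) = 14.184974
iter 4: u=1.290626  f(a)=+5.916e-09  f'(a)=-1.687e+00  a ← 14.184974 − (+5.916e-09/-1.687e+00) = 14.184974
iter 5: u=1.290626  f(a)=-7.105e-15  f'(a)=-1.687e+00  a ← 14.184974 − (-7.105e-15/-1.687e+00) = 14.184974
converged: |Δa| < 1e-12 after 5 iterations
sag = a·(cosh(S/(2a)) − 1) = 14.184974·(cosh(1.290626) − 1) = 13.547790
T_max/T_min = cosh(S/(2a)) = 1.955080

a=14.185 sag=13.548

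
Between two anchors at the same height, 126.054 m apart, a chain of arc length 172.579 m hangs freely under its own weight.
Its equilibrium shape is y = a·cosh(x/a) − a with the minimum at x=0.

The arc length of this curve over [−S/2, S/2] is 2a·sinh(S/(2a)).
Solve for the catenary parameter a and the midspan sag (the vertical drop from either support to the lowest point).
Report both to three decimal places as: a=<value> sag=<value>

seed: a₀ = √(S³/(24(L−S))) = √(126.054³/(24·46.525)) = 42.353191
iter 1: u=1.488129  f(a)=+5.432e+00  f'(a)=-2.724e+00  a ← 42.353191 − (+5.432e+00/-2.724e+00) = 44.347475
iter 2: u=1.421208  f(a)=+4.072e-01  f'(a)=-2.329e+00  a ← 44.347475 − (+4.072e-01/-2.329e+00) = 44.522300
iter 3: u=1.415628  f(a)=+2.699e-03  f'(a)=-2.298e+00  a ← 44.522300 − (+2.699e-03/-2.298e+00) = 44.523474
iter 4: u=1.415590  f(a)=+1.203e-07  f'(a)=-2.298e+00  a ← 44.523474 − (+1.203e-07/-2.298e+00) = 44.523474
iter 5: u=1.415590  f(a)=+0.000e+00  f'(a)=-2.298e+00  a ← 44.523474 − (+0.000e+00/-2.298e+00) = 44.523474
converged: |Δa| < 1e-12 after 5 iterations
sag = a·(cosh(S/(2a)) − 1) = 44.523474·(cosh(1.415590) − 1) = 52.575535
T_max/T_min = cosh(S/(2a)) = 2.180850

a=44.523 sag=52.576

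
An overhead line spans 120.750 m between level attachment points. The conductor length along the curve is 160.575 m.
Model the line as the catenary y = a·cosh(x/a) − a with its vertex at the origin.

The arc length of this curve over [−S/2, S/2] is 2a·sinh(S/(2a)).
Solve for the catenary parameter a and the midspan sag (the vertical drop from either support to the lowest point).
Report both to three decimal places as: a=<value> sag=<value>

a=44.899 sag=47.090

seed: a₀ = √(S³/(24(L−S))) = √(120.750³/(24·39.825)) = 42.918763
iter 1: u=1.406727  f(a)=+4.131e+00  f'(a)=-2.250e+00  a ← 42.918763 − (+4.131e+00/-2.250e+00) = 44.754892
iter 2: u=1.349015  f(a)=+2.799e-01  f'(a)=-1.955e+00  a ← 44.754892 − (+2.799e-01/-1.955e+00) = 44.898102
iter 3: u=1.344712  f(a)=+1.491e-03  f'(a)=-1.934e+00  a ← 44.898102 − (+1.491e-03/-1.934e+00) = 44.898874
iter 4: u=1.344689  f(a)=+4.284e-08  f'(a)=-1.934e+00  a ← 44.898874 − (+4.284e-08/-1.934e+00) = 44.898874
iter 5: u=1.344689  f(a)=+0.000e+00  f'(a)=-1.934e+00  a ← 44.898874 − (+0.000e+00/-1.934e+00) = 44.898874
converged: |Δa| < 1e-12 after 5 iterations
sag = a·(cosh(S/(2a)) − 1) = 44.898874·(cosh(1.344689) − 1) = 47.090210
T_max/T_min = cosh(S/(2a)) = 2.048806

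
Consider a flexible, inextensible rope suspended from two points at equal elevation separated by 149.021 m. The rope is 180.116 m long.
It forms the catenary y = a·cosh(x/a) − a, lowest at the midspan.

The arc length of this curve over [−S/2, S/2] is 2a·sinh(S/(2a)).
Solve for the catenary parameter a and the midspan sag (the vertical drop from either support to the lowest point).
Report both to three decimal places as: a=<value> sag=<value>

seed: a₀ = √(S³/(24(L−S))) = √(149.021³/(24·31.095)) = 66.591732
iter 1: u=1.118915  f(a)=+2.006e+00  f'(a)=-1.056e+00  a ← 66.591732 − (+2.006e+00/-1.056e+00) = 68.490613
iter 2: u=1.087894  f(a)=+8.898e-02  f'(a)=-9.643e-01  a ← 68.490613 − (+8.898e-02/-9.643e-01) = 68.582887
iter 3: u=1.086430  f(a)=+1.932e-04  f'(a)=-9.602e-01  a ← 68.582887 − (+1.932e-04/-9.602e-01) = 68.583088
iter 4: u=1.086427  f(a)=+9.148e-10  f'(a)=-9.601e-01  a ← 68.583088 − (+9.148e-10/-9.601e-01) = 68.583088
iter 5: u=1.086427  f(a)=+0.000e+00  f'(a)=-9.601e-01  a ← 68.583088 − (+0.000e+00/-9.601e-01) = 68.583088
converged: |Δa| < 1e-12 after 5 iterations
sag = a·(cosh(S/(2a)) − 1) = 68.583088·(cosh(1.086427) − 1) = 44.616220
T_max/T_min = cosh(S/(2a)) = 1.650543

a=68.583 sag=44.616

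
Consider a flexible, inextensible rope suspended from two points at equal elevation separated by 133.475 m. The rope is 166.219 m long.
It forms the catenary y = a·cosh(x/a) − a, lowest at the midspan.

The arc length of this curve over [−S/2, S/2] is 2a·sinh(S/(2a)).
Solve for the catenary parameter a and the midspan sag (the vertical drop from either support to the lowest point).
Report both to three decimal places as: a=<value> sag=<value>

a=56.928 sag=43.809

seed: a₀ = √(S³/(24(L−S))) = √(133.475³/(24·32.744)) = 55.008323
iter 1: u=1.213225  f(a)=+2.496e+00  f'(a)=-1.375e+00  a ← 55.008323 − (+2.496e+00/-1.375e+00) = 56.823335
iter 2: u=1.174473  f(a)=+1.289e-01  f'(a)=-1.237e+00  a ← 56.823335 − (+1.289e-01/-1.237e+00) = 56.927545
iter 3: u=1.172324  f(a)=+3.848e-04  f'(a)=-1.229e+00  a ← 56.927545 − (+3.848e-04/-1.229e+00) = 56.927858
iter 4: u=1.172317  f(a)=+3.455e-09  f'(a)=-1.229e+00  a ← 56.927858 − (+3.455e-09/-1.229e+00) = 56.927858
iter 5: u=1.172317  f(a)=+0.000e+00  f'(a)=-1.229e+00  a ← 56.927858 − (+0.000e+00/-1.229e+00) = 56.927858
converged: |Δa| < 1e-12 after 5 iterations
sag = a·(cosh(S/(2a)) − 1) = 56.927858·(cosh(1.172317) − 1) = 43.809275
T_max/T_min = cosh(S/(2a)) = 1.769558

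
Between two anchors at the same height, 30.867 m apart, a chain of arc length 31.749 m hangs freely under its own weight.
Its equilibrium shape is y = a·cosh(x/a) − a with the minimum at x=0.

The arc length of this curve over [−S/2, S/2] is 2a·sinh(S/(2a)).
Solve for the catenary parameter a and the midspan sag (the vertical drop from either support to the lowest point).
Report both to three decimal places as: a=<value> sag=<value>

seed: a₀ = √(S³/(24(L−S))) = √(30.867³/(24·0.882)) = 37.273633
iter 1: u=0.414059  f(a)=+7.592e-03  f'(a)=-4.814e-02  a ← 37.273633 − (+7.592e-03/-4.814e-02) = 37.431326
iter 2: u=0.412315  f(a)=+4.845e-05  f'(a)=-4.753e-02  a ← 37.431326 − (+4.845e-05/-4.753e-02) = 37.432345
iter 3: u=0.412304  f(a)=+2.001e-09  f'(a)=-4.753e-02  a ← 37.432345 − (+2.001e-09/-4.753e-02) = 37.432345
iter 4: u=0.412304  f(a)=-3.553e-15  f'(a)=-4.753e-02  a ← 37.432345 − (-3.553e-15/-4.753e-02) = 37.432345
converged: |Δa| < 1e-12 after 4 iterations
sag = a·(cosh(S/(2a)) − 1) = 37.432345·(cosh(0.412304) − 1) = 3.226974
T_max/T_min = cosh(S/(2a)) = 1.086208

a=37.432 sag=3.227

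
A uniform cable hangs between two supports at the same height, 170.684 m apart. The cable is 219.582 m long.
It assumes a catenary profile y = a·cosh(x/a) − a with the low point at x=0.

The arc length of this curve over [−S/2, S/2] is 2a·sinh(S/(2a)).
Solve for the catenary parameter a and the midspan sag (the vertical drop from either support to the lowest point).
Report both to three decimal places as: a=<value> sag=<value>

seed: a₀ = √(S³/(24(L−S))) = √(170.684³/(24·48.898)) = 65.093564
iter 1: u=1.311067  f(a)=+4.379e+00  f'(a)=-1.777e+00  a ← 65.093564 − (+4.379e+00/-1.777e+00) = 67.557650
iter 2: u=1.263247  f(a)=+2.609e-01  f'(a)=-1.571e+00  a ← 67.557650 − (+2.609e-01/-1.571e+00) = 67.723732
iter 3: u=1.260149  f(a)=+1.056e-03  f'(a)=-1.558e+00  a ← 67.723732 − (+1.056e-03/-1.558e+00) = 67.724410
iter 4: u=1.260136  f(a)=+1.746e-08  f'(a)=-1.558e+00  a ← 67.724410 − (+1.746e-08/-1.558e+00) = 67.724410
iter 5: u=1.260136  f(a)=+0.000e+00  f'(a)=-1.558e+00  a ← 67.724410 − (+0.000e+00/-1.558e+00) = 67.724410
converged: |Δa| < 1e-12 after 5 iterations
sag = a·(cosh(S/(2a)) − 1) = 67.724410·(cosh(1.260136) − 1) = 61.274270
T_max/T_min = cosh(S/(2a)) = 1.904759

a=67.724 sag=61.274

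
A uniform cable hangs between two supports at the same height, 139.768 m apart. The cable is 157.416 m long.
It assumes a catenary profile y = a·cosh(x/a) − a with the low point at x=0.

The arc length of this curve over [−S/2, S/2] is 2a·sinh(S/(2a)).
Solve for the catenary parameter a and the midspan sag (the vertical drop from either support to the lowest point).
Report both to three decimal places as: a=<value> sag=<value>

seed: a₀ = √(S³/(24(L−S))) = √(139.768³/(24·17.648)) = 80.289408
iter 1: u=0.870401  f(a)=+6.807e-01  f'(a)=-4.738e-01  a ← 80.289408 − (+6.807e-01/-4.738e-01) = 81.725986
iter 2: u=0.855101  f(a)=+1.870e-02  f'(a)=-4.481e-01  a ← 81.725986 − (+1.870e-02/-4.481e-01) = 81.767713
iter 3: u=0.854665  f(a)=+1.499e-05  f'(a)=-4.474e-01  a ← 81.767713 − (+1.499e-05/-4.474e-01) = 81.767746
iter 4: u=0.854665  f(a)=+9.663e-12  f'(a)=-4.474e-01  a ← 81.767746 − (+9.663e-12/-4.474e-01) = 81.767746
converged: |Δa| < 1e-12 after 4 iterations
sag = a·(cosh(S/(2a)) − 1) = 81.767746·(cosh(0.854665) − 1) = 31.726366
T_max/T_min = cosh(S/(2a)) = 1.388006

a=81.768 sag=31.726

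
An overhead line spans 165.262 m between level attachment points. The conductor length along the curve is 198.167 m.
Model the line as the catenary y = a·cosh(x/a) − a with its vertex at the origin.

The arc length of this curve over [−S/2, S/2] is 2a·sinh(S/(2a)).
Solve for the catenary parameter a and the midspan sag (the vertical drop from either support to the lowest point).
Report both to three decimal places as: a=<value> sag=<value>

a=77.762 sag=48.192

seed: a₀ = √(S³/(24(L−S))) = √(165.262³/(24·32.905)) = 75.600199
iter 1: u=1.093000  f(a)=+2.022e+00  f'(a)=-9.790e-01  a ← 75.600199 − (+2.022e+00/-9.790e-01) = 77.665853
iter 2: u=1.063930  f(a)=+8.585e-02  f'(a)=-8.975e-01  a ← 77.665853 − (+8.585e-02/-8.975e-01) = 77.761507
iter 3: u=1.062621  f(a)=+1.699e-04  f'(a)=-8.940e-01  a ← 77.761507 − (+1.699e-04/-8.940e-01) = 77.761697
iter 4: u=1.062618  f(a)=+6.683e-10  f'(a)=-8.940e-01  a ← 77.761697 − (+6.683e-10/-8.940e-01) = 77.761697
iter 5: u=1.062618  f(a)=-2.842e-14  f'(a)=-8.940e-01  a ← 77.761697 − (-2.842e-14/-8.940e-01) = 77.761697
converged: |Δa| < 1e-12 after 5 iterations
sag = a·(cosh(S/(2a)) − 1) = 77.761697·(cosh(1.062618) − 1) = 48.192348
T_max/T_min = cosh(S/(2a)) = 1.619744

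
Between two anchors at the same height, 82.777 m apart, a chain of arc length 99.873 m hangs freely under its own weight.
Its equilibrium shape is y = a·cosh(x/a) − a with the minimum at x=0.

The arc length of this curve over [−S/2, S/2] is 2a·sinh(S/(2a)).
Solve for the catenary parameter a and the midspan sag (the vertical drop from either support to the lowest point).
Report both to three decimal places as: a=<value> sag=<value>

a=38.281 sag=24.640

seed: a₀ = √(S³/(24(L−S))) = √(82.777³/(24·17.096)) = 37.180194
iter 1: u=1.113187  f(a)=+1.091e+00  f'(a)=-1.039e+00  a ← 37.180194 − (+1.091e+00/-1.039e+00) = 38.230545
iter 2: u=1.082603  f(a)=+4.794e-02  f'(a)=-9.493e-01  a ← 38.230545 − (+4.794e-02/-9.493e-01) = 38.281049
iter 3: u=1.081175  f(a)=+1.020e-04  f'(a)=-9.452e-01  a ← 38.281049 − (+1.020e-04/-9.452e-01) = 38.281157
iter 4: u=1.081172  f(a)=+4.637e-10  f'(a)=-9.452e-01  a ← 38.281157 − (+4.637e-10/-9.452e-01) = 38.281157
iter 5: u=1.081172  f(a)=+2.842e-14  f'(a)=-9.452e-01  a ← 38.281157 − (+2.842e-14/-9.452e-01) = 38.281157
converged: |Δa| < 1e-12 after 5 iterations
sag = a·(cosh(S/(2a)) − 1) = 38.281157·(cosh(1.081172) − 1) = 24.640230
T_max/T_min = cosh(S/(2a)) = 1.643665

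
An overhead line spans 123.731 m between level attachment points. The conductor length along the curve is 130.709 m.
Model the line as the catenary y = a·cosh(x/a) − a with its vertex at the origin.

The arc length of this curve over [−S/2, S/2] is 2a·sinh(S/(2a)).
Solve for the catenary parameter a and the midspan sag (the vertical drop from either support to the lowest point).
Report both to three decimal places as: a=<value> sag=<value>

seed: a₀ = √(S³/(24(L−S))) = √(123.731³/(24·6.978)) = 106.352250
iter 1: u=0.581704  f(a)=+1.190e-01  f'(a)=-1.357e-01  a ← 106.352250 − (+1.190e-01/-1.357e-01) = 107.229183
iter 2: u=0.576946  f(a)=+1.488e-03  f'(a)=-1.323e-01  a ← 107.229183 − (+1.488e-03/-1.323e-01) = 107.240427
iter 3: u=0.576886  f(a)=+2.392e-07  f'(a)=-1.323e-01  a ← 107.240427 − (+2.392e-07/-1.323e-01) = 107.240429
iter 4: u=0.576886  f(a)=+2.842e-14  f'(a)=-1.323e-01  a ← 107.240429 − (+2.842e-14/-1.323e-01) = 107.240429
converged: |Δa| < 1e-12 after 4 iterations
sag = a·(cosh(S/(2a)) − 1) = 107.240429·(cosh(0.576886) − 1) = 18.345081
T_max/T_min = cosh(S/(2a)) = 1.171065

a=107.240 sag=18.345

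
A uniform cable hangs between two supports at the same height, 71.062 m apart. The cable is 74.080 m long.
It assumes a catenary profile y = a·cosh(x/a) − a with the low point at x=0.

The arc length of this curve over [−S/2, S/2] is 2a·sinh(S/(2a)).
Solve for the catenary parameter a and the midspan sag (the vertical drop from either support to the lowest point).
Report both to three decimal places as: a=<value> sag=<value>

seed: a₀ = √(S³/(24(L−S))) = √(71.062³/(24·3.018)) = 70.386748
iter 1: u=0.504797  f(a)=+3.869e-02  f'(a)=-8.796e-02  a ← 70.386748 − (+3.869e-02/-8.796e-02) = 70.826567
iter 2: u=0.501662  f(a)=+3.656e-04  f'(a)=-8.630e-02  a ← 70.826567 − (+3.656e-04/-8.630e-02) = 70.830803
iter 3: u=0.501632  f(a)=+3.335e-08  f'(a)=-8.629e-02  a ← 70.830803 − (+3.335e-08/-8.629e-02) = 70.830803
iter 4: u=0.501632  f(a)=-1.421e-14  f'(a)=-8.629e-02  a ← 70.830803 − (-1.421e-14/-8.629e-02) = 70.830803
converged: |Δa| < 1e-12 after 4 iterations
sag = a·(cosh(S/(2a)) − 1) = 70.830803·(cosh(0.501632) − 1) = 9.100194
T_max/T_min = cosh(S/(2a)) = 1.128478

a=70.831 sag=9.100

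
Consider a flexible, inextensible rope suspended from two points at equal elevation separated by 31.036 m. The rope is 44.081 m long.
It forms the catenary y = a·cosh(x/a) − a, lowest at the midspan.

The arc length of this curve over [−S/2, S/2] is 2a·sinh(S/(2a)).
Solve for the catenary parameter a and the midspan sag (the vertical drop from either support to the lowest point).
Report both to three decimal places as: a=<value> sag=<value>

seed: a₀ = √(S³/(24(L−S))) = √(31.036³/(24·13.045)) = 9.771719
iter 1: u=1.588052  f(a)=+1.747e+00  f'(a)=-3.407e+00  a ← 9.771719 − (+1.747e+00/-3.407e+00) = 10.284575
iter 2: u=1.508862  f(a)=+1.470e-01  f'(a)=-2.856e+00  a ← 10.284575 − (+1.470e-01/-2.856e+00) = 10.336043
iter 3: u=1.501348  f(a)=+1.251e-03  f'(a)=-2.807e+00  a ← 10.336043 − (+1.251e-03/-2.807e+00) = 10.336489
iter 4: u=1.501283  f(a)=+9.236e-08  f'(a)=-2.807e+00  a ← 10.336489 − (+9.236e-08/-2.807e+00) = 10.336489
iter 5: u=1.501283  f(a)=-7.105e-15  f'(a)=-2.807e+00  a ← 10.336489 − (-7.105e-15/-2.807e+00) = 10.336489
converged: |Δa| < 1e-12 after 5 iterations
sag = a·(cosh(S/(2a)) − 1) = 10.336489·(cosh(1.501283) − 1) = 14.007435
T_max/T_min = cosh(S/(2a)) = 2.355144

a=10.336 sag=14.007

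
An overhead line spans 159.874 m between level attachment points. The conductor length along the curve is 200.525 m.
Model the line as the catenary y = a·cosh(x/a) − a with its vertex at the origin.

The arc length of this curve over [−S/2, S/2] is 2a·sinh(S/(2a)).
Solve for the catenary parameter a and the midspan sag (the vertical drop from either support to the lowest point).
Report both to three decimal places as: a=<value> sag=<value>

a=67.055 sag=53.564

seed: a₀ = √(S³/(24(L−S))) = √(159.874³/(24·40.651)) = 64.718065
iter 1: u=1.235157  f(a)=+3.216e+00  f'(a)=-1.459e+00  a ← 64.718065 − (+3.216e+00/-1.459e+00) = 66.922810
iter 2: u=1.194466  f(a)=+1.716e-01  f'(a)=-1.307e+00  a ← 66.922810 − (+1.716e-01/-1.307e+00) = 67.054167
iter 3: u=1.192126  f(a)=+5.500e-04  f'(a)=-1.298e+00  a ← 67.054167 − (+5.500e-04/-1.298e+00) = 67.054591
iter 4: u=1.192118  f(a)=+5.687e-09  f'(a)=-1.298e+00  a ← 67.054591 − (+5.687e-09/-1.298e+00) = 67.054591
iter 5: u=1.192118  f(a)=+2.842e-14  f'(a)=-1.298e+00  a ← 67.054591 − (+2.842e-14/-1.298e+00) = 67.054591
converged: |Δa| < 1e-12 after 5 iterations
sag = a·(cosh(S/(2a)) − 1) = 67.054591·(cosh(1.192118) − 1) = 53.564177
T_max/T_min = cosh(S/(2a)) = 1.798814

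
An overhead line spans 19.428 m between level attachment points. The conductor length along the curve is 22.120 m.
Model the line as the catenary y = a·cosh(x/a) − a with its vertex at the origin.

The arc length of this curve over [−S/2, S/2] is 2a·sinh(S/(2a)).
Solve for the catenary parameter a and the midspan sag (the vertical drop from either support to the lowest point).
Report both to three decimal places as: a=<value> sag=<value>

a=10.868 sag=4.638

seed: a₀ = √(S³/(24(L−S))) = √(19.428³/(24·2.692)) = 10.653664
iter 1: u=0.911799  f(a)=+1.141e-01  f'(a)=-5.486e-01  a ← 10.653664 − (+1.141e-01/-5.486e-01) = 10.861710
iter 2: u=0.894334  f(a)=+3.429e-03  f'(a)=-5.161e-01  a ← 10.861710 − (+3.429e-03/-5.161e-01) = 10.868355
iter 3: u=0.893788  f(a)=+3.308e-06  f'(a)=-5.151e-01  a ← 10.868355 − (+3.308e-06/-5.151e-01) = 10.868361
iter 4: u=0.893787  f(a)=+3.084e-12  f'(a)=-5.151e-01  a ← 10.868361 − (+3.084e-12/-5.151e-01) = 10.868361
converged: |Δa| < 1e-12 after 4 iterations
sag = a·(cosh(S/(2a)) − 1) = 10.868361·(cosh(0.893787) − 1) = 4.637924
T_max/T_min = cosh(S/(2a)) = 1.426736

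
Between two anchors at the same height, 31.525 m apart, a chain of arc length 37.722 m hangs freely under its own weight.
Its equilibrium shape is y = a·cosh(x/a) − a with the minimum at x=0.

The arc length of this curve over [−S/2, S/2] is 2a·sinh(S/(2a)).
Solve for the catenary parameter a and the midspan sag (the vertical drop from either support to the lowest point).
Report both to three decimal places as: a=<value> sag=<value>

seed: a₀ = √(S³/(24(L−S))) = √(31.525³/(24·6.197)) = 14.513972
iter 1: u=1.086023  f(a)=+3.759e-01  f'(a)=-9.590e-01  a ← 14.513972 − (+3.759e-01/-9.590e-01) = 14.905930
iter 2: u=1.057465  f(a)=+1.576e-02  f'(a)=-8.801e-01  a ← 14.905930 − (+1.576e-02/-8.801e-01) = 14.923843
iter 3: u=1.056196  f(a)=+3.042e-05  f'(a)=-8.767e-01  a ← 14.923843 − (+3.042e-05/-8.767e-01) = 14.923877
iter 4: u=1.056193  f(a)=+1.137e-10  f'(a)=-8.767e-01  a ← 14.923877 − (+1.137e-10/-8.767e-01) = 14.923877
iter 5: u=1.056193  f(a)=-7.105e-15  f'(a)=-8.767e-01  a ← 14.923877 − (-7.105e-15/-8.767e-01) = 14.923877
converged: |Δa| < 1e-12 after 5 iterations
sag = a·(cosh(S/(2a)) − 1) = 14.923877·(cosh(1.056193) − 1) = 9.127306
T_max/T_min = cosh(S/(2a)) = 1.611591

a=14.924 sag=9.127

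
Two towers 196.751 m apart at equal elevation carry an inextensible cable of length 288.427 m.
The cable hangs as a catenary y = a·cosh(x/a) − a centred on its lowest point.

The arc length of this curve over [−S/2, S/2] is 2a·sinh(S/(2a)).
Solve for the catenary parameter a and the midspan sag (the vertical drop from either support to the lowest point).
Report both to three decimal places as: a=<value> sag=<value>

a=62.574 sag=94.630

seed: a₀ = √(S³/(24(L−S))) = √(196.751³/(24·91.676)) = 58.835842
iter 1: u=1.672034  f(a)=+1.370e+01  f'(a)=-4.079e+00  a ← 58.835842 − (+1.370e+01/-4.079e+00) = 62.194809
iter 2: u=1.581732  f(a)=+1.261e+00  f'(a)=-3.360e+00  a ← 62.194809 − (+1.261e+00/-3.360e+00) = 62.570095
iter 3: u=1.572245  f(a)=+1.307e-02  f'(a)=-3.291e+00  a ← 62.570095 − (+1.307e-02/-3.291e+00) = 62.574067
iter 4: u=1.572145  f(a)=+1.436e-06  f'(a)=-3.290e+00  a ← 62.574067 − (+1.436e-06/-3.290e+00) = 62.574067
iter 5: u=1.572145  f(a)=+0.000e+00  f'(a)=-3.290e+00  a ← 62.574067 − (+0.000e+00/-3.290e+00) = 62.574067
converged: |Δa| < 1e-12 after 5 iterations
sag = a·(cosh(S/(2a)) − 1) = 62.574067·(cosh(1.572145) − 1) = 94.629773
T_max/T_min = cosh(S/(2a)) = 2.512284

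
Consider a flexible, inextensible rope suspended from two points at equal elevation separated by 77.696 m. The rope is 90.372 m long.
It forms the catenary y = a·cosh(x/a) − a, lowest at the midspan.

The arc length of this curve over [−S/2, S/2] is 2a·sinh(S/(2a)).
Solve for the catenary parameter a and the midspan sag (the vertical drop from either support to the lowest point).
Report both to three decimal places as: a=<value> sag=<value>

a=40.191 sag=20.283

seed: a₀ = √(S³/(24(L−S))) = √(77.696³/(24·12.676)) = 39.264607
iter 1: u=0.989390  f(a)=+6.351e-01  f'(a)=-7.111e-01  a ← 39.264607 − (+6.351e-01/-7.111e-01) = 40.157671
iter 2: u=0.967387  f(a)=+2.231e-02  f'(a)=-6.619e-01  a ← 40.157671 − (+2.231e-02/-6.619e-01) = 40.191380
iter 3: u=0.966575  f(a)=+2.977e-05  f'(a)=-6.602e-01  a ← 40.191380 − (+2.977e-05/-6.602e-01) = 40.191425
iter 4: u=0.966574  f(a)=+5.315e-11  f'(a)=-6.602e-01  a ← 40.191425 − (+5.315e-11/-6.602e-01) = 40.191425
iter 5: u=0.966574  f(a)=+0.000e+00  f'(a)=-6.602e-01  a ← 40.191425 − (+0.000e+00/-6.602e-01) = 40.191425
converged: |Δa| < 1e-12 after 5 iterations
sag = a·(cosh(S/(2a)) − 1) = 40.191425·(cosh(0.966574) − 1) = 20.282745
T_max/T_min = cosh(S/(2a)) = 1.504654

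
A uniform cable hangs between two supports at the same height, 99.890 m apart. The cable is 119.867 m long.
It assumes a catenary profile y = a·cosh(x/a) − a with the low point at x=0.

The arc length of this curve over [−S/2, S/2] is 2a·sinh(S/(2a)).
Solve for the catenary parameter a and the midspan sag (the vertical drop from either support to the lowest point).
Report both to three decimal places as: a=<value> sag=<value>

a=46.904 sag=29.201

seed: a₀ = √(S³/(24(L−S))) = √(99.890³/(24·19.977)) = 45.594480
iter 1: u=1.095418  f(a)=+1.233e+00  f'(a)=-9.860e-01  a ← 45.594480 − (+1.233e+00/-9.860e-01) = 46.845312
iter 2: u=1.066169  f(a)=+5.258e-02  f'(a)=-9.036e-01  a ← 46.845312 − (+5.258e-02/-9.036e-01) = 46.903497
iter 3: u=1.064846  f(a)=+1.050e-04  f'(a)=-9.000e-01  a ← 46.903497 − (+1.050e-04/-9.000e-01) = 46.903614
iter 4: u=1.064843  f(a)=+4.201e-10  f'(a)=-9.000e-01  a ← 46.903614 − (+4.201e-10/-9.000e-01) = 46.903614
iter 5: u=1.064843  f(a)=+1.421e-14  f'(a)=-9.000e-01  a ← 46.903614 − (+1.421e-14/-9.000e-01) = 46.903614
converged: |Δa| < 1e-12 after 5 iterations
sag = a·(cosh(S/(2a)) − 1) = 46.903614·(cosh(1.064843) − 1) = 29.201402
T_max/T_min = cosh(S/(2a)) = 1.622583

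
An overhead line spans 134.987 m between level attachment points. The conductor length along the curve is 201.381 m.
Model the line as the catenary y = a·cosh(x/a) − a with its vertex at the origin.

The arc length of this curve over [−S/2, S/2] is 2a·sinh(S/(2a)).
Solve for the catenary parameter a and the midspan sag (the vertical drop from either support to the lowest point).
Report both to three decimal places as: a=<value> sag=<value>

a=41.911 sag=67.153

seed: a₀ = √(S³/(24(L−S))) = √(134.987³/(24·66.394)) = 39.288720
iter 1: u=1.717885  f(a)=+1.051e+01  f'(a)=-4.488e+00  a ← 39.288720 − (+1.051e+01/-4.488e+00) = 41.631310
iter 2: u=1.621220  f(a)=+1.014e+00  f'(a)=-3.661e+00  a ← 41.631310 − (+1.014e+00/-3.661e+00) = 41.908220
iter 3: u=1.610507  f(a)=+1.164e-02  f'(a)=-3.577e+00  a ← 41.908220 − (+1.164e-02/-3.577e+00) = 41.911475
iter 4: u=1.610382  f(a)=+1.576e-06  f'(a)=-3.576e+00  a ← 41.911475 − (+1.576e-06/-3.576e+00) = 41.911476
iter 5: u=1.610382  f(a)=+5.684e-14  f'(a)=-3.576e+00  a ← 41.911476 − (+5.684e-14/-3.576e+00) = 41.911476
converged: |Δa| < 1e-12 after 5 iterations
sag = a·(cosh(S/(2a)) − 1) = 41.911476·(cosh(1.610382) − 1) = 67.153407
T_max/T_min = cosh(S/(2a)) = 2.602268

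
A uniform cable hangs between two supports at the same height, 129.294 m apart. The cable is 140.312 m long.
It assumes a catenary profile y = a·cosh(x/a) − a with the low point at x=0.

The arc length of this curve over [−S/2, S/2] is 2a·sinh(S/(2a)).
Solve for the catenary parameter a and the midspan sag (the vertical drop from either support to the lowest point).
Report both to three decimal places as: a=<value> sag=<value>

seed: a₀ = √(S³/(24(L−S))) = √(129.294³/(24·11.018)) = 90.408768
iter 1: u=0.715052  f(a)=+2.851e-01  f'(a)=-2.564e-01  a ← 90.408768 − (+2.851e-01/-2.564e-01) = 91.520687
iter 2: u=0.706365  f(a)=+5.345e-03  f'(a)=-2.469e-01  a ← 91.520687 − (+5.345e-03/-2.469e-01) = 91.542337
iter 3: u=0.706198  f(a)=+1.958e-06  f'(a)=-2.467e-01  a ← 91.542337 − (+1.958e-06/-2.467e-01) = 91.542345
iter 4: u=0.706198  f(a)=+2.558e-13  f'(a)=-2.467e-01  a ← 91.542345 − (+2.558e-13/-2.467e-01) = 91.542345
converged: |Δa| < 1e-12 after 4 iterations
sag = a·(cosh(S/(2a)) − 1) = 91.542345·(cosh(0.706198) − 1) = 23.791368
T_max/T_min = cosh(S/(2a)) = 1.259895

a=91.542 sag=23.791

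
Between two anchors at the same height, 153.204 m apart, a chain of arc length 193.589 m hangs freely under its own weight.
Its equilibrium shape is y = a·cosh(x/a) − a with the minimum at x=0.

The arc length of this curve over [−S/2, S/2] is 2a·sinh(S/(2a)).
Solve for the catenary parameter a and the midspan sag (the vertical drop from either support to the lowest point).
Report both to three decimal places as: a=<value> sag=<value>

a=63.186 sag=52.407

seed: a₀ = √(S³/(24(L−S))) = √(153.204³/(24·40.385)) = 60.910125
iter 1: u=1.257623  f(a)=+3.317e+00  f'(a)=-1.548e+00  a ← 60.910125 − (+3.317e+00/-1.548e+00) = 63.052672
iter 2: u=1.214889  f(a)=+1.830e-01  f'(a)=-1.381e+00  a ← 63.052672 − (+1.830e-01/-1.381e+00) = 63.185168
iter 3: u=1.212341  f(a)=+6.295e-04  f'(a)=-1.372e+00  a ← 63.185168 − (+6.295e-04/-1.372e+00) = 63.185627
iter 4: u=1.212333  f(a)=+7.502e-09  f'(a)=-1.372e+00  a ← 63.185627 − (+7.502e-09/-1.372e+00) = 63.185627
iter 5: u=1.212333  f(a)=-2.842e-14  f'(a)=-1.372e+00  a ← 63.185627 − (-2.842e-14/-1.372e+00) = 63.185627
converged: |Δa| < 1e-12 after 5 iterations
sag = a·(cosh(S/(2a)) − 1) = 63.185627·(cosh(1.212333) − 1) = 52.406755
T_max/T_min = cosh(S/(2a)) = 1.829409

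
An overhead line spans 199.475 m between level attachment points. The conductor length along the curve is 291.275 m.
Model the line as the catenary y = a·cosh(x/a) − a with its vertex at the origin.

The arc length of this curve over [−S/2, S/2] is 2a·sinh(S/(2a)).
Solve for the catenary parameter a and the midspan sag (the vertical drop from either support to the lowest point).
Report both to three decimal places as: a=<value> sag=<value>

seed: a₀ = √(S³/(24(L−S))) = √(199.475³/(24·91.800)) = 60.021349
iter 1: u=1.661700  f(a)=+1.354e+01  f'(a)=-3.991e+00  a ← 60.021349 − (+1.354e+01/-3.991e+00) = 63.413812
iter 2: u=1.572804  f(a)=+1.233e+00  f'(a)=-3.295e+00  a ← 63.413812 − (+1.233e+00/-3.295e+00) = 63.787977
iter 3: u=1.563578  f(a)=+1.248e-02  f'(a)=-3.228e+00  a ← 63.787977 − (+1.248e-02/-3.228e+00) = 63.791842
iter 4: u=1.563484  f(a)=+1.308e-06  f'(a)=-3.228e+00  a ← 63.791842 − (+1.308e-06/-3.228e+00) = 63.791843
iter 5: u=1.563484  f(a)=+5.684e-14  f'(a)=-3.228e+00  a ← 63.791843 − (+5.684e-14/-3.228e+00) = 63.791843
converged: |Δa| < 1e-12 after 5 iterations
sag = a·(cosh(S/(2a)) − 1) = 63.791843·(cosh(1.563484) − 1) = 95.204008
T_max/T_min = cosh(S/(2a)) = 2.492417

a=63.792 sag=95.204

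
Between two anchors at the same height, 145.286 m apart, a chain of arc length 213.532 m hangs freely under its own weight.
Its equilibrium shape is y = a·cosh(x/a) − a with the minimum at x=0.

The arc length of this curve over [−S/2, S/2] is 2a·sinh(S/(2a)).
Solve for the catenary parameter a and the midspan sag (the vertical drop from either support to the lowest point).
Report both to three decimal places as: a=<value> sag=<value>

a=46.040 sag=70.230

seed: a₀ = √(S³/(24(L−S))) = √(145.286³/(24·68.246)) = 43.270452
iter 1: u=1.678813  f(a)=+1.029e+01  f'(a)=-4.138e+00  a ← 43.270452 − (+1.029e+01/-4.138e+00) = 45.756967
iter 2: u=1.587583  f(a)=+9.535e-01  f'(a)=-3.403e+00  a ← 45.756967 − (+9.535e-01/-3.403e+00) = 46.037130
iter 3: u=1.577922  f(a)=+1.004e-02  f'(a)=-3.332e+00  a ← 46.037130 − (+1.004e-02/-3.332e+00) = 46.040142
iter 4: u=1.577819  f(a)=+1.138e-06  f'(a)=-3.331e+00  a ← 46.040142 − (+1.138e-06/-3.331e+00) = 46.040142
iter 5: u=1.577819  f(a)=-2.842e-14  f'(a)=-3.331e+00  a ← 46.040142 − (-2.842e-14/-3.331e+00) = 46.040142
converged: |Δa| < 1e-12 after 5 iterations
sag = a·(cosh(S/(2a)) − 1) = 46.040142·(cosh(1.577819) − 1) = 70.229688
T_max/T_min = cosh(S/(2a)) = 2.525401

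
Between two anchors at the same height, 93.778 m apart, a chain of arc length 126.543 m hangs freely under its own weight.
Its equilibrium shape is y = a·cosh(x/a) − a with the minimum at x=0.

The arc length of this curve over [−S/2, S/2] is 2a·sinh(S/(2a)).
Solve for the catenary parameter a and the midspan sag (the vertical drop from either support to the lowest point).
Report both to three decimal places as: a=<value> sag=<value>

a=33.962 sag=37.848

seed: a₀ = √(S³/(24(L−S))) = √(93.778³/(24·32.765)) = 32.384764
iter 1: u=1.447872  f(a)=+3.611e+00  f'(a)=-2.481e+00  a ← 32.384764 − (+3.611e+00/-2.481e+00) = 33.840334
iter 2: u=1.385595  f(a)=+2.577e-01  f'(a)=-2.138e+00  a ← 33.840334 − (+2.577e-01/-2.138e+00) = 33.960866
iter 3: u=1.380677  f(a)=+1.536e-03  f'(a)=-2.113e+00  a ← 33.960866 − (+1.536e-03/-2.113e+00) = 33.961592
iter 4: u=1.380648  f(a)=+5.526e-08  f'(a)=-2.113e+00  a ← 33.961592 − (+5.526e-08/-2.113e+00) = 33.961593
iter 5: u=1.380648  f(a)=-1.421e-14  f'(a)=-2.113e+00  a ← 33.961593 − (-1.421e-14/-2.113e+00) = 33.961593
converged: |Δa| < 1e-12 after 5 iterations
sag = a·(cosh(S/(2a)) − 1) = 33.961593·(cosh(1.380648) − 1) = 37.848382
T_max/T_min = cosh(S/(2a)) = 2.114447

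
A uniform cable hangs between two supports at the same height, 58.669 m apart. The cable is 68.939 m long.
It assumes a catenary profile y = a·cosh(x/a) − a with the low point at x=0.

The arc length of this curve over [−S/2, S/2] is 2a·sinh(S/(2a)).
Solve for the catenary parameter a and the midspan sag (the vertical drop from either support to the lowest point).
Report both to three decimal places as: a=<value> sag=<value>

a=29.347 sag=15.923

seed: a₀ = √(S³/(24(L−S))) = √(58.669³/(24·10.270)) = 28.623464
iter 1: u=1.024841  f(a)=+5.530e-01  f'(a)=-7.958e-01  a ← 28.623464 − (+5.530e-01/-7.958e-01) = 29.318341
iter 2: u=1.000551  f(a)=+2.078e-02  f'(a)=-7.371e-01  a ← 29.318341 − (+2.078e-02/-7.371e-01) = 29.346532
iter 3: u=0.999590  f(a)=+3.187e-05  f'(a)=-7.348e-01  a ← 29.346532 − (+3.187e-05/-7.348e-01) = 29.346576
iter 4: u=0.999589  f(a)=+7.525e-11  f'(a)=-7.348e-01  a ← 29.346576 − (+7.525e-11/-7.348e-01) = 29.346576
iter 5: u=0.999589  f(a)=+0.000e+00  f'(a)=-7.348e-01  a ← 29.346576 − (+0.000e+00/-7.348e-01) = 29.346576
converged: |Δa| < 1e-12 after 5 iterations
sag = a·(cosh(S/(2a)) − 1) = 29.346576·(cosh(0.999589) − 1) = 15.923370
T_max/T_min = cosh(S/(2a)) = 1.542597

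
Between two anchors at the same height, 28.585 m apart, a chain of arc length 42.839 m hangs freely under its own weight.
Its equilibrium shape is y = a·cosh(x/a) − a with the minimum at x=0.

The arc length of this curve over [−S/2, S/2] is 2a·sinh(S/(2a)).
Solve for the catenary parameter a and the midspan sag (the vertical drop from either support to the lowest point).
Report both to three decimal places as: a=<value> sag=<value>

seed: a₀ = √(S³/(24(L−S))) = √(28.585³/(24·14.254)) = 8.262915
iter 1: u=1.729716  f(a)=+2.291e+00  f'(a)=-4.599e+00  a ← 8.262915 − (+2.291e+00/-4.599e+00) = 8.761009
iter 2: u=1.631376  f(a)=+2.235e-01  f'(a)=-3.742e+00  a ← 8.761009 − (+2.235e-01/-3.742e+00) = 8.820736
iter 3: u=1.620330  f(a)=+2.635e-03  f'(a)=-3.654e+00  a ← 8.820736 − (+2.635e-03/-3.654e+00) = 8.821457
iter 4: u=1.620197  f(a)=+3.757e-07  f'(a)=-3.653e+00  a ← 8.821457 − (+3.757e-07/-3.653e+00) = 8.821457
iter 5: u=1.620197  f(a)=+7.105e-15  f'(a)=-3.653e+00  a ← 8.821457 − (+7.105e-15/-3.653e+00) = 8.821457
converged: |Δa| < 1e-12 after 5 iterations
sag = a·(cosh(S/(2a)) − 1) = 8.821457·(cosh(1.620197) − 1) = 14.343454
T_max/T_min = cosh(S/(2a)) = 2.625973

a=8.821 sag=14.343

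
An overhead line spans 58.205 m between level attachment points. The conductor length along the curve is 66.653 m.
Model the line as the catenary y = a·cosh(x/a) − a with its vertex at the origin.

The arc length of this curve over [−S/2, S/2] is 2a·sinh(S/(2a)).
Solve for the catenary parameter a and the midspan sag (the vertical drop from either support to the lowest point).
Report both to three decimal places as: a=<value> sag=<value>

a=31.843 sag=14.251

seed: a₀ = √(S³/(24(L−S))) = √(58.205³/(24·8.448)) = 31.185870
iter 1: u=0.933195  f(a)=+3.756e-01  f'(a)=-5.905e-01  a ← 31.185870 − (+3.756e-01/-5.905e-01) = 31.821935
iter 2: u=0.914542  f(a)=+1.180e-02  f'(a)=-5.539e-01  a ← 31.821935 − (+1.180e-02/-5.539e-01) = 31.843235
iter 3: u=0.913930  f(a)=+1.248e-05  f'(a)=-5.527e-01  a ← 31.843235 − (+1.248e-05/-5.527e-01) = 31.843257
iter 4: u=0.913930  f(a)=+1.400e-11  f'(a)=-5.527e-01  a ← 31.843257 − (+1.400e-11/-5.527e-01) = 31.843257
converged: |Δa| < 1e-12 after 4 iterations
sag = a·(cosh(S/(2a)) − 1) = 31.843257·(cosh(0.913930) − 1) = 14.250654
T_max/T_min = cosh(S/(2a)) = 1.447525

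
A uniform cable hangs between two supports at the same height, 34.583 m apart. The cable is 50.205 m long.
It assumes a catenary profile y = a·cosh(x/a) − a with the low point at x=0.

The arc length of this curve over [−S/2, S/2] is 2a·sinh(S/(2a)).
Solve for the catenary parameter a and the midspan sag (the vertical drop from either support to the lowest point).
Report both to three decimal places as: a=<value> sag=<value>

seed: a₀ = √(S³/(24(L−S))) = √(34.583³/(24·15.622)) = 10.503162
iter 1: u=1.646314  f(a)=+2.259e+00  f'(a)=-3.863e+00  a ← 10.503162 − (+2.259e+00/-3.863e+00) = 11.087917
iter 2: u=1.559490  f(a)=+2.024e-01  f'(a)=-3.199e+00  a ← 11.087917 − (+2.024e-01/-3.199e+00) = 11.151173
iter 3: u=1.550644  f(a)=+1.977e-03  f'(a)=-3.137e+00  a ← 11.151173 − (+1.977e-03/-3.137e+00) = 11.151803
iter 4: u=1.550556  f(a)=+1.928e-07  f'(a)=-3.136e+00  a ← 11.151803 − (+1.928e-07/-3.136e+00) = 11.151803
iter 5: u=1.550556  f(a)=+7.105e-15  f'(a)=-3.136e+00  a ← 11.151803 − (+7.105e-15/-3.136e+00) = 11.151803
converged: |Δa| < 1e-12 after 5 iterations
sag = a·(cosh(S/(2a)) − 1) = 11.151803·(cosh(1.550556) − 1) = 16.316328
T_max/T_min = cosh(S/(2a)) = 2.463111

a=11.152 sag=16.316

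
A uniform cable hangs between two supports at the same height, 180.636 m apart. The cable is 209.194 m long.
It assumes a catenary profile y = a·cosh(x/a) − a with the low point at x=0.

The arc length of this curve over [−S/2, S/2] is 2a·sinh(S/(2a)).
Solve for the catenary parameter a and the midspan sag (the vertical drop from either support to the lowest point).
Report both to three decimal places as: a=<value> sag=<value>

seed: a₀ = √(S³/(24(L−S))) = √(180.636³/(24·28.558)) = 92.733563
iter 1: u=0.973952  f(a)=+1.385e+00  f'(a)=-6.764e-01  a ← 92.733563 − (+1.385e+00/-6.764e-01) = 94.782013
iter 2: u=0.952902  f(a)=+4.724e-02  f'(a)=-6.309e-01  a ← 94.782013 − (+4.724e-02/-6.309e-01) = 94.856881
iter 3: u=0.952150  f(a)=+5.921e-05  f'(a)=-6.294e-01  a ← 94.856881 − (+5.921e-05/-6.294e-01) = 94.856975
iter 4: u=0.952149  f(a)=+9.331e-11  f'(a)=-6.294e-01  a ← 94.856975 − (+9.331e-11/-6.294e-01) = 94.856975
iter 5: u=0.952149  f(a)=+0.000e+00  f'(a)=-6.294e-01  a ← 94.856975 − (+0.000e+00/-6.294e-01) = 94.856975
converged: |Δa| < 1e-12 after 5 iterations
sag = a·(cosh(S/(2a)) − 1) = 94.856975·(cosh(0.952149) − 1) = 46.346347
T_max/T_min = cosh(S/(2a)) = 1.488592

a=94.857 sag=46.346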